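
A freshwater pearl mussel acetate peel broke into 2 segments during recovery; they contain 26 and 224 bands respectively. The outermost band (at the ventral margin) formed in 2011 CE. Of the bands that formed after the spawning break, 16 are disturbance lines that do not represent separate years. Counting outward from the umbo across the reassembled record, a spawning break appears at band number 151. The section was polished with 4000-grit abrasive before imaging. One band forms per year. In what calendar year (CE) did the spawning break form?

1928 CE

Total bands = 26 + 224 = 250.
250 − 151 = 99 bands lie beyond the spawning break toward the ventral margin.
Excluding 16 false bands: 99 − 16 = 83.
2011 − 83 = 1928 CE.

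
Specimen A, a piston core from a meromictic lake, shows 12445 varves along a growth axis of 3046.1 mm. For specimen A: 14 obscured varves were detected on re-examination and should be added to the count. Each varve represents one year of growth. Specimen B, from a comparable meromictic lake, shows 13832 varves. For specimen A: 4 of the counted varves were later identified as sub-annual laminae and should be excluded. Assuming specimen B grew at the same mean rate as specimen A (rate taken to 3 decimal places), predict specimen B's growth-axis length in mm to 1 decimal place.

3388.8 mm

Specimen A: adjusted count: 12445 − 4 + 14 = 12455 varves.
A: Mean rate = 3046.1 mm / 12455 years ≈ 0.245 mm per year.
Length of B = 0.245 × 13832 = 3388.8 mm.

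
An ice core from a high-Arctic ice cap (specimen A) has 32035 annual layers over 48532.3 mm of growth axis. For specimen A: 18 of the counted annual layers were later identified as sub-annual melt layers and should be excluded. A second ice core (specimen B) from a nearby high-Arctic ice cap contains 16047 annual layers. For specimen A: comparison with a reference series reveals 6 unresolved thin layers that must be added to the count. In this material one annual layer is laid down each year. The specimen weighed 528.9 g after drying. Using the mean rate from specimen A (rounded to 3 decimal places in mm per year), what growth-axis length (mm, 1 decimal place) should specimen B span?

24327.3 mm

Specimen A: adjusted count: 32035 − 18 + 6 = 32023 annual layers.
A: 48532.3 mm over 32023 years gives 48532.3 / 32023 ≈ 1.516 mm per year.
Length of B = 1.516 × 16047 = 24327.3 mm.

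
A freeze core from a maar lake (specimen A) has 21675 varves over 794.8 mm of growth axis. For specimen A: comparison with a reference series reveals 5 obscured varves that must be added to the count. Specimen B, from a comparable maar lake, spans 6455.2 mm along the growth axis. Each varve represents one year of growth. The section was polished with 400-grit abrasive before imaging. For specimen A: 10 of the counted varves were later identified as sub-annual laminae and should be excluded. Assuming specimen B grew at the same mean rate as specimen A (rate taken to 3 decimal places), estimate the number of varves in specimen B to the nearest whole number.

Specimen A: true varve count = 21675 − 10 + 5 = 21670.
A: Extension rate ≈ 794.8 / 21670 = 0.037 mm per year.
For B, 6455.2 / 0.037 = 174464.86 years ≈ 174465 varves.

174465 varves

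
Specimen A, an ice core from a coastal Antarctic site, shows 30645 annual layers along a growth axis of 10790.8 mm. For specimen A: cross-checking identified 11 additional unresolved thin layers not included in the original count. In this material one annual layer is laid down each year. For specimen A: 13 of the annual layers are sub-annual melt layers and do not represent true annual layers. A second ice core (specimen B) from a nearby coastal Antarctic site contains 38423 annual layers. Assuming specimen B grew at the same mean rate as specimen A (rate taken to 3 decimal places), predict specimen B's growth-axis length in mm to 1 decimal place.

13524.9 mm

Specimen A: correcting the raw count gives 30645 − 13 + 11 = 30643 true annual layers.
A: 10790.8 mm over 30643 years gives 10790.8 / 30643 ≈ 0.352 mm per year.
For B, 0.352 mm/year × 38423 years = 13524.9 mm.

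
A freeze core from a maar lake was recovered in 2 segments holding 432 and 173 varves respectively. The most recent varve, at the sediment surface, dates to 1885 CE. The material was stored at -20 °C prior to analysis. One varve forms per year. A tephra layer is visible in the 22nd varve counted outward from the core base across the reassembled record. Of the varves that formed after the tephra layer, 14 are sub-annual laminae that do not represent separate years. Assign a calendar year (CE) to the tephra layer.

Total varves = 432 + 173 = 605.
Between varve 22 and the sediment surface there are 605 − 22 = 583 varves.
Removing the 14 false varves leaves 583 − 14 = 569 true varves beyond the tephra layer.
1885 − 569 = 1316 CE.

1316 CE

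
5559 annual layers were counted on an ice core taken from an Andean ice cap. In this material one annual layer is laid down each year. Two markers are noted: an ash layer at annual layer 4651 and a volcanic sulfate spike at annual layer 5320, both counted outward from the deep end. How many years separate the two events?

669 years

5320 − 4651 = 669 annual layers lie between the two events.
That is 669 years at one annual layer per year.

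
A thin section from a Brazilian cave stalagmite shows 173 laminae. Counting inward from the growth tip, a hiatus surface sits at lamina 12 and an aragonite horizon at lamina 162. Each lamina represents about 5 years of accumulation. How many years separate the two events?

The two markers are separated by 162 − 12 = 150 laminae.
Multiplying by 5 years per lamina: 150 × 5 = 750 years.

750 years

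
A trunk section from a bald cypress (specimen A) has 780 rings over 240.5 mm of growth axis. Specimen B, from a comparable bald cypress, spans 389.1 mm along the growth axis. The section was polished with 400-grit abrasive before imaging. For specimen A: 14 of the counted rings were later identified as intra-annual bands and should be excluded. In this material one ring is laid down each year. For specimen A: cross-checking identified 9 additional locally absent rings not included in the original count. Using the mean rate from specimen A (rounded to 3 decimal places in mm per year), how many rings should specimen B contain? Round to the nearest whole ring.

Specimen A: adjusted count: 780 − 14 + 9 = 775 rings.
A: Extension rate ≈ 240.5 / 775 = 0.310 mm per year.
For B, 389.1 / 0.310 = 1255.16 years ≈ 1255 rings.

1255 rings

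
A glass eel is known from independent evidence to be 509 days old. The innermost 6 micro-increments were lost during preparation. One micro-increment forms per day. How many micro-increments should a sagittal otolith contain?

503 micro-increments

Expected micro-increments over 509 days: 509.
Less the 6 uncaptured micro-increments: 509 − 6 = 503.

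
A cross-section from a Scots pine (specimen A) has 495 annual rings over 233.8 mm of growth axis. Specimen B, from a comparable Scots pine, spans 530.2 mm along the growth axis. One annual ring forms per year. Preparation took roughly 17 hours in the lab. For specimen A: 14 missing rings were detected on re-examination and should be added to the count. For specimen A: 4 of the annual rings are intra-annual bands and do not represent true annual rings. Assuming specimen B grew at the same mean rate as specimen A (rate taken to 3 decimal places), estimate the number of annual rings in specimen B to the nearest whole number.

1145 annual rings

Specimen A: correcting the raw count gives 495 − 4 + 14 = 505 true annual rings.
A: Mean rate = 233.8 mm / 505 years ≈ 0.463 mm/yr.
For B, 530.2 / 0.463 = 1145.14 years ≈ 1145 annual rings.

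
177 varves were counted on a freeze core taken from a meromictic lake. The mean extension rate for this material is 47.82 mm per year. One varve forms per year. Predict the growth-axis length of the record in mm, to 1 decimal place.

8464.1 mm

177 years of growth are recorded.
Length ≈ 47.82 × 177 = 8464.1 mm.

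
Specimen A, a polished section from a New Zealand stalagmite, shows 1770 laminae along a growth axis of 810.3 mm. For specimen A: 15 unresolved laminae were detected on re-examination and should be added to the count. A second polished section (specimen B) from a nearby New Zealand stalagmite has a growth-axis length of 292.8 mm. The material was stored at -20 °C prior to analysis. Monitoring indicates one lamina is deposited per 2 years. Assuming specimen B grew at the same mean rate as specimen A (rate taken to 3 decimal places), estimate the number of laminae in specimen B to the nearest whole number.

Specimen A: adjusted count: 1770 + 15 = 1785 laminae.
Specimen A: 1785 laminae at 2 years each span 1785 × 2 = 3570 years.
A: Extension rate ≈ 810.3 / 3570 = 0.227 mm/year.
For B, 292.8 / 0.227 = 1289.87 years; at 2 years per lamina that is 1289.87 / 2 ≈ 645 laminae.

645 laminae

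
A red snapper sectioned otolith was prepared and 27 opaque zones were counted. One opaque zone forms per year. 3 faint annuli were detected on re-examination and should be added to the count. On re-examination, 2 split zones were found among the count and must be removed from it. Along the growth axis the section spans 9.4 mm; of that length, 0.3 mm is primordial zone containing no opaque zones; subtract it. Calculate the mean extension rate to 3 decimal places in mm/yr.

True opaque zone count = 27 − 2 + 3 = 28.
Net length = 9.4 − 0.3 = 9.1 mm.
Extension rate ≈ 9.1 / 28 = 0.325 mm/yr.

0.325 mm/yr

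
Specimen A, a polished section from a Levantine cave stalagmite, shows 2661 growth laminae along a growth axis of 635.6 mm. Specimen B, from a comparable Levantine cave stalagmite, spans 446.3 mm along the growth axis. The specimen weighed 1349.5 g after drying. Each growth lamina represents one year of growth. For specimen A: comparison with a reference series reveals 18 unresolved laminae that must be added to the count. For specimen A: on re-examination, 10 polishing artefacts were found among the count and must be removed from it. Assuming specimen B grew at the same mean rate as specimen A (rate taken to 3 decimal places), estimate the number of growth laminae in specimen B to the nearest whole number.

Specimen A: correcting the raw count gives 2661 − 10 + 18 = 2669 true growth laminae.
A: Mean rate = 635.6 mm / 2669 years ≈ 0.238 mm/yr.
Specimen B: 446.3 mm / 0.238 mm per year = 1875.21 years ≈ 1875 growth laminae.

1875 growth laminae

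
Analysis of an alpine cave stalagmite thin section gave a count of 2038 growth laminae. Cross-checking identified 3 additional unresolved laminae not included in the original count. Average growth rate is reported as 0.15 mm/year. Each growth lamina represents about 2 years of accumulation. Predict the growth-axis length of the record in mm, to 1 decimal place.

Adjusted count: 2038 + 3 = 2041 growth laminae.
At 2 years per growth lamina, 2041 × 2 = 4082 years.
Length ≈ 0.15 × 4082 = 612.3 mm.

612.3 mm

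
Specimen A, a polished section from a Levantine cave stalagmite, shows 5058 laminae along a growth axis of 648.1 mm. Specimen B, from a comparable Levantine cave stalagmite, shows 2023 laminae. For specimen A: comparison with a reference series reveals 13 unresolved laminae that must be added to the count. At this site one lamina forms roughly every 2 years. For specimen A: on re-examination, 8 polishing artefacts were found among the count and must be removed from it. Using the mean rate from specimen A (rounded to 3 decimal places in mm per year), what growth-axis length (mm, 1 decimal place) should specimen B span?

258.9 mm

Specimen A: adjusted count: 5058 − 8 + 13 = 5063 laminae.
Specimen A: multiplying by 2 years per lamina: 5063 × 2 = 10126 years.
A: 648.1 mm over 10126 years gives 648.1 / 10126 ≈ 0.064 mm/yr.
Specimen B: 2023 laminae at 2 years each span 2023 × 2 = 4046 years. For B, 0.064 mm/year × 4046 years = 258.9 mm.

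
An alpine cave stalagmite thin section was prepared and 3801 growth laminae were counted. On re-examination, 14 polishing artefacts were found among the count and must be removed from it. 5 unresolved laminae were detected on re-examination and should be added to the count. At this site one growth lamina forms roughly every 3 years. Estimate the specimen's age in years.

11376 yr

After corrections the count is 3801 − 14 + 5 = 3792 growth laminae.
At 3 years per growth lamina, 3792 × 3 = 11376 years.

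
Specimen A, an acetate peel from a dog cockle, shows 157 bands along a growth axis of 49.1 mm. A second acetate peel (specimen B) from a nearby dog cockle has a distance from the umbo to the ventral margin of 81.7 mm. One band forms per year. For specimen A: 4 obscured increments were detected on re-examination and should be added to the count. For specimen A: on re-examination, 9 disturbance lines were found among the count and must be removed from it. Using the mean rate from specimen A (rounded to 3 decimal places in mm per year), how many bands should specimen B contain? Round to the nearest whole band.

253 bands

Specimen A: true band count = 157 − 9 + 4 = 152.
A: 49.1 mm over 152 years gives 49.1 / 152 ≈ 0.323 mm/yr.
B spans 81.7 / 0.323 = 252.94 years ≈ 253 bands.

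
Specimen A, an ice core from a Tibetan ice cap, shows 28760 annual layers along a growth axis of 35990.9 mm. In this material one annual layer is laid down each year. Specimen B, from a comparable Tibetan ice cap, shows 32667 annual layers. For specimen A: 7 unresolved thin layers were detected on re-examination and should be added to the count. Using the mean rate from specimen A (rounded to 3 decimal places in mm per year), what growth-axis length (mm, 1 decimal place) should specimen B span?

40866.4 mm

Specimen A: adjusted count: 28760 + 7 = 28767 annual layers.
A: 35990.9 mm over 28767 years gives 35990.9 / 28767 ≈ 1.251 mm/yr.
B's length ≈ 1.251 × 32667 = 40866.4 mm.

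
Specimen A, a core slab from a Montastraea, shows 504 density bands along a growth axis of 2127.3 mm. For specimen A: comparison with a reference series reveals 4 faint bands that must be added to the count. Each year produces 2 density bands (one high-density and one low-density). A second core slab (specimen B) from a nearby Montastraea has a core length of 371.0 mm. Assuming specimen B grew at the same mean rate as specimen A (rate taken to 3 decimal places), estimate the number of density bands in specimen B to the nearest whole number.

89 density bands

Specimen A: after corrections the count is 504 + 4 = 508 density bands.
Specimen A: with 2 density bands per year, 508 / 2 = 254 years.
A: Mean rate = 2127.3 mm / 254 years ≈ 8.375 mm per year.
For B, 371.0 / 8.375 = 44.30 years; at 2 density bands per year that is 44.30 × 2 ≈ 89 density bands.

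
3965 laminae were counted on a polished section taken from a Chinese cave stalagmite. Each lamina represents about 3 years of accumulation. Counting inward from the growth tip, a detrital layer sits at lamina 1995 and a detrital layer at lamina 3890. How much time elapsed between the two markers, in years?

The two markers are separated by 3890 − 1995 = 1895 laminae.
Multiplying by 3 years per lamina: 1895 × 3 = 5685 years.

5685 years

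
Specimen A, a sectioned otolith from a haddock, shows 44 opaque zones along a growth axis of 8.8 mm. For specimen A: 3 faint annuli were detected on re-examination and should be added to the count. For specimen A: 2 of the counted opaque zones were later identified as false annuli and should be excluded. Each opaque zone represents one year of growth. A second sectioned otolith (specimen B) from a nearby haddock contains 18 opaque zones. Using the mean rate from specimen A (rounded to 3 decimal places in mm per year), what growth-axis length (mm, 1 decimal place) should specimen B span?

3.5 mm

Specimen A: true opaque zone count = 44 − 2 + 3 = 45.
A: Mean rate = 8.8 mm / 45 years ≈ 0.196 mm per year.
Length of B = 0.196 × 18 = 3.5 mm.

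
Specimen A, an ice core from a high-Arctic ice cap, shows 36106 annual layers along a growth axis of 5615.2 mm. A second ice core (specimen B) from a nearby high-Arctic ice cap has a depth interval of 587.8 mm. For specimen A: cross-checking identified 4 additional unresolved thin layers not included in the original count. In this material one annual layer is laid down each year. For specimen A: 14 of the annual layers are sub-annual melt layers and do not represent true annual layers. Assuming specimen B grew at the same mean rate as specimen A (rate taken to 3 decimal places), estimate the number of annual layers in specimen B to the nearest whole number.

Specimen A: after corrections the count is 36106 − 14 + 4 = 36096 annual layers.
A: Mean rate = 5615.2 mm / 36096 years ≈ 0.156 mm/year.
For B, 587.8 / 0.156 = 3767.95 years ≈ 3768 annual layers.

3768 annual layers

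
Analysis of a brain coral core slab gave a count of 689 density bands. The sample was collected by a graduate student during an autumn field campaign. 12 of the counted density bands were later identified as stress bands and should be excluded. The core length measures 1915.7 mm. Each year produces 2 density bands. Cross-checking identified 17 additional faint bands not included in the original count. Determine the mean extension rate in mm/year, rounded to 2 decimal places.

Correcting the raw count gives 689 − 12 + 17 = 694 true density bands.
With 2 density bands per year, 694 / 2 = 347 years.
1915.7 mm over 347 years gives 1915.7 / 347 ≈ 5.52 mm/year.

5.52 mm/year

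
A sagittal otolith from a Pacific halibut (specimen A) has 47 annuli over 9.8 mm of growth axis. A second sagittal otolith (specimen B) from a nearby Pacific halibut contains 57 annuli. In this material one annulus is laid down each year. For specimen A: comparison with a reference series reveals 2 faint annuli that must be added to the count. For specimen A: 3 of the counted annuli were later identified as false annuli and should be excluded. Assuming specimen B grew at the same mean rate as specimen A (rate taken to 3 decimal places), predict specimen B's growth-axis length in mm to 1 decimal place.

Specimen A: after corrections the count is 47 − 3 + 2 = 46 annuli.
A: Mean rate = 9.8 mm / 46 years ≈ 0.213 mm/yr.
Length of B = 0.213 × 57 = 12.1 mm.

12.1 mm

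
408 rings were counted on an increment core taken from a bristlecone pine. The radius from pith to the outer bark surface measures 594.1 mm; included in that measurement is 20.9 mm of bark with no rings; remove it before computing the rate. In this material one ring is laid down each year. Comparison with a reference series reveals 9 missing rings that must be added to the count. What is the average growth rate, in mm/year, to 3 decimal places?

Correcting the raw count gives 408 + 9 = 417 true rings.
The growth record spans 594.1 − 20.9 = 573.2 mm.
Extension rate ≈ 573.2 / 417 = 1.375 mm/year.

1.375 mm/year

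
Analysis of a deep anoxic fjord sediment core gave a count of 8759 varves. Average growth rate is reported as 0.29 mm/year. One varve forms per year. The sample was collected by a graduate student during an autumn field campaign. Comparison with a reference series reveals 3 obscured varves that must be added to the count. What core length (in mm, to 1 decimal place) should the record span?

True varve count = 8759 + 3 = 8762.
Predicted length = 0.29 mm/year × 8762 years = 2541.0 mm.

2541.0 mm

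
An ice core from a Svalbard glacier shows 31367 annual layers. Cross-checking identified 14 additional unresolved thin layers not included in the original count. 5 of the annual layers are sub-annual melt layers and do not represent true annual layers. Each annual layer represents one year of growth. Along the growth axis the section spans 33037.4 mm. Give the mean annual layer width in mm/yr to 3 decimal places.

1.053 mm/yr

After corrections the count is 31367 − 5 + 14 = 31376 annual layers.
33037.4 mm over 31376 years gives 33037.4 / 31376 ≈ 1.053 mm/yr.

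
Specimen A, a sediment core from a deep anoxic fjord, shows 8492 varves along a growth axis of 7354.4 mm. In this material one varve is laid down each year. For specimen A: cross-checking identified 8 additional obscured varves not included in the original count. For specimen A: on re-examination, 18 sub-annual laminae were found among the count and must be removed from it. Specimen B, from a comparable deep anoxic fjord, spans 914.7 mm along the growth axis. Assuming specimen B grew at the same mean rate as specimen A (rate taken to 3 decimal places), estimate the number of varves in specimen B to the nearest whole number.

Specimen A: true varve count = 8492 − 18 + 8 = 8482.
A: 7354.4 mm over 8482 years gives 7354.4 / 8482 ≈ 0.867 mm/yr.
For B, 914.7 / 0.867 = 1055.02 years ≈ 1055 varves.

1055 varves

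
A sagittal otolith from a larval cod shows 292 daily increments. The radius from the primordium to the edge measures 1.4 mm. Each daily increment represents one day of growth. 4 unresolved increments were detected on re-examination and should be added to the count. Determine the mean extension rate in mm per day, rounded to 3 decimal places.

True daily increment count = 292 + 4 = 296.
Extension rate ≈ 1.4 / 296 = 0.005 mm per day.

0.005 mm per day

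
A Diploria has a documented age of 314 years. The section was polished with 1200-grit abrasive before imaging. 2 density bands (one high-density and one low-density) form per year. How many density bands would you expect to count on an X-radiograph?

628 density bands

314 years at 2 density bands per year gives 314 × 2 = 628 density bands.
So 628 density bands should be present.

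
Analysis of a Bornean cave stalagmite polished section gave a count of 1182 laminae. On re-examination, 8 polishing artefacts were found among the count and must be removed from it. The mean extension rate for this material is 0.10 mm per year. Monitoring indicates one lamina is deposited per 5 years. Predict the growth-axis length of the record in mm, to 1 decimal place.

Adjusted count: 1182 − 8 = 1174 laminae.
1174 laminae at 5 years each span 1174 × 5 = 5870 years.
5870 years at 0.10 mm/year gives 0.10 × 5870 = 587.0 mm.

587.0 mm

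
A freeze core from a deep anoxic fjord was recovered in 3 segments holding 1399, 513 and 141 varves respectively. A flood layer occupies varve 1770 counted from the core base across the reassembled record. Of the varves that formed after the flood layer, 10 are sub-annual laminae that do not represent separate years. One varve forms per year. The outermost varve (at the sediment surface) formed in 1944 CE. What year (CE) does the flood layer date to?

Total varves = 1399 + 513 + 141 = 2053.
Between varve 1770 and the sediment surface there are 2053 − 1770 = 283 varves.
Removing the 10 false varves leaves 283 − 10 = 273 true varves beyond the flood layer.
1944 − 273 = 1671 CE.

1671 CE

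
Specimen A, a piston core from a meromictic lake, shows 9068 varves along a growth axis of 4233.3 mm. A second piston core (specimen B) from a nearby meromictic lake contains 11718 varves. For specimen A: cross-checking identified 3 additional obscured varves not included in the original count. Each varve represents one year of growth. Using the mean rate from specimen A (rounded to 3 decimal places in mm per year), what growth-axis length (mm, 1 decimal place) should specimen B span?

Specimen A: correcting the raw count gives 9068 + 3 = 9071 true varves.
A: Extension rate ≈ 4233.3 / 9071 = 0.467 mm/yr.
Length of B = 0.467 × 11718 = 5472.3 mm.

5472.3 mm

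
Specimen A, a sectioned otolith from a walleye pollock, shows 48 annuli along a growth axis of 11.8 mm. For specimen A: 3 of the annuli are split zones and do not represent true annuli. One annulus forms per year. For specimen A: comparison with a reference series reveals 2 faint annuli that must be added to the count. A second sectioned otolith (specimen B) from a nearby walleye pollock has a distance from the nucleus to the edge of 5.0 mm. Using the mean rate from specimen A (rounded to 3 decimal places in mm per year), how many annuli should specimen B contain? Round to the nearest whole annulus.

Specimen A: adjusted count: 48 − 3 + 2 = 47 annuli.
A: 11.8 mm over 47 years gives 11.8 / 47 ≈ 0.251 mm per year.
For B, 5.0 / 0.251 = 19.92 years ≈ 20 annuli.

20 annuli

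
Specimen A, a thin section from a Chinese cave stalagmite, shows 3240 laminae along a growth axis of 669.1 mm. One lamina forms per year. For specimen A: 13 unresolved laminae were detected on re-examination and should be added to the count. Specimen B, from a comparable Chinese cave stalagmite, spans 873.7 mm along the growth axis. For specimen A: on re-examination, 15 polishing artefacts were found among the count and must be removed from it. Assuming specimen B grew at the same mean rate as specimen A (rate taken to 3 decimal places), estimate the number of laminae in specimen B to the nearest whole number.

4221 laminae

Specimen A: correcting the raw count gives 3240 − 15 + 13 = 3238 true laminae.
A: Extension rate ≈ 669.1 / 3238 = 0.207 mm/yr.
Specimen B: 873.7 mm / 0.207 mm per year = 4220.77 years ≈ 4221 laminae.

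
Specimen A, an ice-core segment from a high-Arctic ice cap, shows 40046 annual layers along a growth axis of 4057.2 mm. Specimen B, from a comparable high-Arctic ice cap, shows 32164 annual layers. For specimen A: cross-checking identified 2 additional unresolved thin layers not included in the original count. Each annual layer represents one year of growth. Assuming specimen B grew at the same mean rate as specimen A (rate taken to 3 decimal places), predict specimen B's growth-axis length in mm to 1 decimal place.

3248.6 mm

Specimen A: correcting the raw count gives 40046 + 2 = 40048 true annual layers.
A: Extension rate ≈ 4057.2 / 40048 = 0.101 mm/year.
For B, 0.101 mm/year × 32164 years = 3248.6 mm.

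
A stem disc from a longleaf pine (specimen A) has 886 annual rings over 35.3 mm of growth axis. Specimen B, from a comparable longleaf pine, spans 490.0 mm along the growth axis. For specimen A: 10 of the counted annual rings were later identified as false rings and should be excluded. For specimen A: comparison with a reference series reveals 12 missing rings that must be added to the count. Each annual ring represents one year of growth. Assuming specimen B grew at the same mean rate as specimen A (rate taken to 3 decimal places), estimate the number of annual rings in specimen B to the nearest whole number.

12250 annual rings

Specimen A: after corrections the count is 886 − 10 + 12 = 888 annual rings.
A: Extension rate ≈ 35.3 / 888 = 0.040 mm/year.
For B, 490.0 / 0.040 = 12250.00 years ≈ 12250 annual rings.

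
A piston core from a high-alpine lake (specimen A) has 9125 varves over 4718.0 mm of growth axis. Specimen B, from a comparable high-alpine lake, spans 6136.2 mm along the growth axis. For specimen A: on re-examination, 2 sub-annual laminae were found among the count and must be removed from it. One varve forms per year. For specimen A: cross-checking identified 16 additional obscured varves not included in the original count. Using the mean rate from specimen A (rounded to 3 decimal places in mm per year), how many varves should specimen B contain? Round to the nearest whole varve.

11892 varves

Specimen A: true varve count = 9125 − 2 + 16 = 9139.
A: 4718.0 mm over 9139 years gives 4718.0 / 9139 ≈ 0.516 mm per year.
B spans 6136.2 / 0.516 = 11891.86 years ≈ 11892 varves.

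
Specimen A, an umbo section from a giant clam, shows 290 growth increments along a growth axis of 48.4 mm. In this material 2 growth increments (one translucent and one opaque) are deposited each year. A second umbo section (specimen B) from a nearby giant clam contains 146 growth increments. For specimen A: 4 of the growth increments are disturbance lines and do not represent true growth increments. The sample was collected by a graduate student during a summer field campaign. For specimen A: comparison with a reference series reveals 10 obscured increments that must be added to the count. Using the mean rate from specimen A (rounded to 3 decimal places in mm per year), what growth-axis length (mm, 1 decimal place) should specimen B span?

23.9 mm

Specimen A: adjusted count: 290 − 4 + 10 = 296 growth increments.
Specimen A: with 2 growth increments per year, 296 / 2 = 148 years.
A: 48.4 mm over 148 years gives 48.4 / 148 ≈ 0.327 mm/yr.
Specimen B: 146 growth increments at 2 per year is 146 / 2 = 73 years. Length of B = 0.327 × 73 = 23.9 mm.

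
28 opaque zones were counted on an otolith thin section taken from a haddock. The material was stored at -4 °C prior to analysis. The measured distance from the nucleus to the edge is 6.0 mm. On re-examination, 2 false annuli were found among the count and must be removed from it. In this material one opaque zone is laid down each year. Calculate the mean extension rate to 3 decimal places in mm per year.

Correcting the raw count gives 28 − 2 = 26 true opaque zones.
Extension rate ≈ 6.0 / 26 = 0.231 mm per year.

0.231 mm per year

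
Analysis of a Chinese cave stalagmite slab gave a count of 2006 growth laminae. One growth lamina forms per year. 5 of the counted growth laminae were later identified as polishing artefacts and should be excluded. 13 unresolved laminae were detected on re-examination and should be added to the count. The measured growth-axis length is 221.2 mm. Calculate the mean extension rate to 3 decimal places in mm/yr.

0.110 mm/yr

Adjusted count: 2006 − 5 + 13 = 2014 growth laminae.
Mean rate = 221.2 mm / 2014 years ≈ 0.110 mm/yr.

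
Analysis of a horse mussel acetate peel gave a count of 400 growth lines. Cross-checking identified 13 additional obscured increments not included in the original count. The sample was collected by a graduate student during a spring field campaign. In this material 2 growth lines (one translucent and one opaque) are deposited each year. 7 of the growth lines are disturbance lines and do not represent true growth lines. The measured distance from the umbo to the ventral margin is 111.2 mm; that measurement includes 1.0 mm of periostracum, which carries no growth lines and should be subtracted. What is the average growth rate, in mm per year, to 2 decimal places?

0.54 mm per year

After corrections the count is 400 − 7 + 13 = 406 growth lines.
406 growth lines at 2 per year is 406 / 2 = 203 years.
Net length = 111.2 − 1.0 = 110.2 mm.
Mean rate = 110.2 mm / 203 years ≈ 0.54 mm per year.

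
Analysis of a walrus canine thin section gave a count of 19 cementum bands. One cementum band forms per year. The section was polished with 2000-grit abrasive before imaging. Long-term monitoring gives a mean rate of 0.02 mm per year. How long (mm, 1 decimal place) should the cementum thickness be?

0.4 mm

The record spans 19 years at 0.02 mm per year.
Predicted length = 0.02 mm/year × 19 years = 0.4 mm.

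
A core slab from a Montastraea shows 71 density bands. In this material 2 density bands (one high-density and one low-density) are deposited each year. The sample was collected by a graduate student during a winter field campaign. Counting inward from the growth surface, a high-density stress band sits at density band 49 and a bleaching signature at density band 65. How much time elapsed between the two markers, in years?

65 − 49 = 16 density bands lie between the two events.
16 density bands at 2 per year is 16 / 2 = 8 years.

8 years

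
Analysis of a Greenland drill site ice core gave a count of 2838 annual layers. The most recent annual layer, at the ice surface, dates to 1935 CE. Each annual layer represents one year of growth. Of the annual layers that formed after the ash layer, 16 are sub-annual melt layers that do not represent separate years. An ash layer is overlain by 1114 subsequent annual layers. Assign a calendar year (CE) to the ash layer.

837 CE

There are 1114 annual layers younger than the ash layer.
Excluding 16 false annual layers: 1114 − 16 = 1098.
1935 − 1098 = 837 CE.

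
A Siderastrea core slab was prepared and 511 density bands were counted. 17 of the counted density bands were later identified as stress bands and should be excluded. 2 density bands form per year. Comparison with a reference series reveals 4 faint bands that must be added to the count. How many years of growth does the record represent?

249 years

After corrections the count is 511 − 17 + 4 = 498 density bands.
With 2 density bands per year, 498 / 2 = 249 years.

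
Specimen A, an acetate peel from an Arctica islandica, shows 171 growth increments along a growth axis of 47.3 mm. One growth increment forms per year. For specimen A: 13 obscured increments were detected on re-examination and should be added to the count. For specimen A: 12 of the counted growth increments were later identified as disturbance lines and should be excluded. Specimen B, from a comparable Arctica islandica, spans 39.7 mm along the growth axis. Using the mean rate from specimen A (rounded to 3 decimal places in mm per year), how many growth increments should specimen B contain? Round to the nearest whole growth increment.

Specimen A: after corrections the count is 171 − 12 + 13 = 172 growth increments.
A: Extension rate ≈ 47.3 / 172 = 0.275 mm/year.
For B, 39.7 / 0.275 = 144.36 years ≈ 144 growth increments.

144 growth increments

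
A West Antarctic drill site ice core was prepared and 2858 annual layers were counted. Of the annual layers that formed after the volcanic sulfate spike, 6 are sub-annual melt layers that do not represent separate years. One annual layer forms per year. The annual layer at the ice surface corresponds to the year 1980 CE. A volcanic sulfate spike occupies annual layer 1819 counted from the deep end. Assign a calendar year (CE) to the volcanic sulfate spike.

947 CE

Between annual layer 1819 and the ice surface there are 2858 − 1819 = 1039 annual layers.
1039 − 6 false = 1033 true annual layers after the volcanic sulfate spike.
1980 − 1033 = 947 CE.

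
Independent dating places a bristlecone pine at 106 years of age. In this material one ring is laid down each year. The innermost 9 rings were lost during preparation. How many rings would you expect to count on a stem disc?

At one ring per year, 106 years correspond to 106 rings.
106 − 9 missed = 97 rings expected in the prepared section.

97 rings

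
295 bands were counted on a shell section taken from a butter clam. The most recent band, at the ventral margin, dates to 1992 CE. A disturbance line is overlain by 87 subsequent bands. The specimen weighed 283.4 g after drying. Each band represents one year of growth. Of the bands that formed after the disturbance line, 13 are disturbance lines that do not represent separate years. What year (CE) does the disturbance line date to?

1918 CE

There are 87 bands younger than the disturbance line.
87 − 13 false = 74 true bands after the disturbance line.
Counting back 74 years from 1992 CE places the disturbance line in 1992 − 74 = 1918 CE.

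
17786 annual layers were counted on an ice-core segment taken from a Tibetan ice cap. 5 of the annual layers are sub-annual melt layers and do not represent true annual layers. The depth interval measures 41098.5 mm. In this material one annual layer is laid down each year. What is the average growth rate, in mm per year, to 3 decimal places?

2.311 mm per year

After corrections the count is 17786 − 5 = 17781 annual layers.
Mean rate = 41098.5 mm / 17781 years ≈ 2.311 mm per year.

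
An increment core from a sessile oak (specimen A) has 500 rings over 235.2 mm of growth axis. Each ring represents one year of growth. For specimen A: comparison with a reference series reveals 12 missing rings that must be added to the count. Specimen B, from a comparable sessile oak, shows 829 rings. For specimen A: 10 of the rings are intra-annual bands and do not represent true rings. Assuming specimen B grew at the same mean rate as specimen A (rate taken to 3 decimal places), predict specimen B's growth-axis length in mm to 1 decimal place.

Specimen A: correcting the raw count gives 500 − 10 + 12 = 502 true rings.
A: Mean rate = 235.2 mm / 502 years ≈ 0.469 mm/year.
Length of B = 0.469 × 829 = 388.8 mm.

388.8 mm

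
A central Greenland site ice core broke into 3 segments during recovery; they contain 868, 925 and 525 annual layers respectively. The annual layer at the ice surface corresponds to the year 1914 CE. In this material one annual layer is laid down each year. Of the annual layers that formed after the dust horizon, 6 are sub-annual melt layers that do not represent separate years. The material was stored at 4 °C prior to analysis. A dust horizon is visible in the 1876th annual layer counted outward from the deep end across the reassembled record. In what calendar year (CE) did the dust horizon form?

1478 CE

Total annual layers = 868 + 925 + 525 = 2318.
The dust horizon sits at annual layer 1876 from the deep end, so 2318 − 1876 = 442 annual layers formed after it.
Removing the 6 false annual layers leaves 442 − 6 = 436 true annual layers beyond the dust horizon.
Counting back 436 years from 1914 CE places the dust horizon in 1914 − 436 = 1478 CE.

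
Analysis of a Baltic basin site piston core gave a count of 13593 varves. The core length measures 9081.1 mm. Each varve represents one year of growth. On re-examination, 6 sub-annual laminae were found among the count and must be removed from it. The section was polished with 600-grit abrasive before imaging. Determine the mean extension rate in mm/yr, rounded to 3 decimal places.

Correcting the raw count gives 13593 − 6 = 13587 true varves.
9081.1 mm over 13587 years gives 9081.1 / 13587 ≈ 0.668 mm/yr.

0.668 mm/yr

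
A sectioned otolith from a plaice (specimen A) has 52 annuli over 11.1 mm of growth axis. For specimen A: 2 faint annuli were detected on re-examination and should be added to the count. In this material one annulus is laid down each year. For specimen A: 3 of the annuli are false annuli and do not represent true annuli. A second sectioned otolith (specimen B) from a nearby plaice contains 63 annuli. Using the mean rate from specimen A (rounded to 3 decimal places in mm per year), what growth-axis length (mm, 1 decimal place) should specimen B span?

Specimen A: after corrections the count is 52 − 3 + 2 = 51 annuli.
A: 11.1 mm over 51 years gives 11.1 / 51 ≈ 0.218 mm/year.
B's length ≈ 0.218 × 63 = 13.7 mm.

13.7 mm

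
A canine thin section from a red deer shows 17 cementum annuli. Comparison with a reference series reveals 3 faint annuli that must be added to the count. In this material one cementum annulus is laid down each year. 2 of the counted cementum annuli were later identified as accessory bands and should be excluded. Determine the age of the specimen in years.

Adjusted count: 17 − 2 + 3 = 18 cementum annuli.
With a one-to-one cementum annulus periodicity this is 18 years.

18 yr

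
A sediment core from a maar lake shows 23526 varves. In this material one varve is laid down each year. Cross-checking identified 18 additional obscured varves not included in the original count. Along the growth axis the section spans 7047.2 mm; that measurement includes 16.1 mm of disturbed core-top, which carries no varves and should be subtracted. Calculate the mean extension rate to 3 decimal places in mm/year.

Adjusted count: 23526 + 18 = 23544 varves.
Net length = 7047.2 − 16.1 = 7031.1 mm.
Extension rate ≈ 7031.1 / 23544 = 0.299 mm/year.

0.299 mm/year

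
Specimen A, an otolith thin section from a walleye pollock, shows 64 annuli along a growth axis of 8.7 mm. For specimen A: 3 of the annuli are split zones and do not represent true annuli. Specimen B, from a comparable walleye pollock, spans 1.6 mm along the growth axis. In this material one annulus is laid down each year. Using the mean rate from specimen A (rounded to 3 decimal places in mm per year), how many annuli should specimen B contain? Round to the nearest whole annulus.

Specimen A: after corrections the count is 64 − 3 = 61 annuli.
A: 8.7 mm over 61 years gives 8.7 / 61 ≈ 0.143 mm/year.
Specimen B: 1.6 mm / 0.143 mm per year = 11.19 years ≈ 11 annuli.

11 annuli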